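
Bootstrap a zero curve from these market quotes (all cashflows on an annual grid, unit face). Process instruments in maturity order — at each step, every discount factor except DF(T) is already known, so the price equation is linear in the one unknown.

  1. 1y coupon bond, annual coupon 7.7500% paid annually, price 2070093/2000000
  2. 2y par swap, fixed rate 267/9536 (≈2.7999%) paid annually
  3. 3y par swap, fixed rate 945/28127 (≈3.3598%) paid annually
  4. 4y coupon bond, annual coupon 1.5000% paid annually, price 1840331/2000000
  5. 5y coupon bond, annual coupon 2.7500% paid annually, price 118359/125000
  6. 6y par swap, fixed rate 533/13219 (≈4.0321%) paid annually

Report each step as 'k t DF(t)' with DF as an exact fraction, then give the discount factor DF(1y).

1 1 4803/5000
2 2 4733/5000
3 3 1811/2000
4 4 173/200
5 5 8231/10000
6 6 1967/2500
DF(1y) = 4803/5000 ≈ 0.960600

step 1 [1y] bond c/1=31/400: DF=(2070093/2000000 − 31/400·(0))/(1+31/400) = 4803/5000 ≈ 0.960600
step 2 [2y] swap r/1=267/9536: DF=(1 − 267/9536·(0.960600))/(1+267/9536) = 4733/5000 ≈ 0.946600
step 3 [3y] swap r/1=945/28127: DF=(1 − 945/28127·(0.960600+0.946600))/(1+945/28127) = 1811/2000 ≈ 0.905500
step 4 [4y] bond c/1=3/200: DF=(1840331/2000000 − 3/200·(0.960600+0.946600+0.905500))/(1+3/200) = 173/200 ≈ 0.865000
step 5 [5y] bond c/1=11/400: DF=(118359/125000 − 11/400·(0.960600+0.946600+0.905500+0.865000))/(1+11/400) = 8231/10000 ≈ 0.823100
step 6 [6y] swap r/1=533/13219: DF=(1 − 533/13219·(0.960600+0.946600+0.905500+0.865000+0.823100))/(1+533/13219) = 1967/2500 ≈ 0.786800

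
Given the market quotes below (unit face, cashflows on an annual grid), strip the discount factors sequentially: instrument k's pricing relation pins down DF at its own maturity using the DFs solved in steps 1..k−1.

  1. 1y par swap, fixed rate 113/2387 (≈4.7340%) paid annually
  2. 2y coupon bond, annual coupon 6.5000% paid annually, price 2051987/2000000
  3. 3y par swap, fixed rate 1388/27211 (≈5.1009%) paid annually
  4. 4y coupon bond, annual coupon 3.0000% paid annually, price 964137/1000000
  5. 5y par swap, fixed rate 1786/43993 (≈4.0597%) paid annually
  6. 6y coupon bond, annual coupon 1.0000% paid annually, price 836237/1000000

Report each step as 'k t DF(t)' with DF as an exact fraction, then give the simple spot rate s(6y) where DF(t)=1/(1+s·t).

step 1 [1y] swap r/1=113/2387: DF=(1 − 113/2387·(0))/(1+113/2387) = 2387/2500 ≈ 0.954800
step 2 [2y] bond c/1=13/200: DF=(2051987/2000000 − 13/200·(0.954800))/(1+13/200) = 9051/10000 ≈ 0.905100
step 3 [3y] swap r/1=1388/27211: DF=(1 − 1388/27211·(0.954800+0.905100))/(1+1388/27211) = 2153/2500 ≈ 0.861200
step 4 [4y] bond c/1=3/100: DF=(964137/1000000 − 3/100·(0.954800+0.905100+0.861200))/(1+3/100) = 1071/1250 ≈ 0.856800
step 5 [5y] swap r/1=1786/43993: DF=(1 − 1786/43993·(0.954800+0.905100+0.861200+0.856800))/(1+1786/43993) = 4107/5000 ≈ 0.821400
step 6 [6y] bond c/1=1/100: DF=(836237/1000000 − 1/100·(0.954800+0.905100+0.861200+0.856800+0.821400))/(1+1/100) = 1961/2500 ≈ 0.784400

1 1 2387/2500
2 2 9051/10000
3 3 2153/2500
4 4 1071/1250
5 5 4107/5000
6 6 1961/2500
s(6y) = (1/(1961/2500) − 1)/(6) = 539/11766 ≈ 4.5810%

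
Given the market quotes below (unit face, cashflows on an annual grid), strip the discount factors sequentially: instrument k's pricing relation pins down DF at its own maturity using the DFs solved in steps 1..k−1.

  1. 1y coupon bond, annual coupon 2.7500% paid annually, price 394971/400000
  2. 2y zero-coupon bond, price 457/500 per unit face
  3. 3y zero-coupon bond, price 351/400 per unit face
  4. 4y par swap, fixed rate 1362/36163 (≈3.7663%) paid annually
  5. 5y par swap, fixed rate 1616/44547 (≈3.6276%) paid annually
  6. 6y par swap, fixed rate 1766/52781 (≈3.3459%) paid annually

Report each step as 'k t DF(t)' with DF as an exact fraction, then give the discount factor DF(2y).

step 1 [1y] bond c/1=11/400: DF=(394971/400000 − 11/400·(0))/(1+11/400) = 961/1000 ≈ 0.961000
step 2 [2y] zero: DF = P = 457/500 ≈ 0.914000
step 3 [3y] zero: DF = P = 351/400 ≈ 0.877500
step 4 [4y] swap r/1=1362/36163: DF=(1 − 1362/36163·(0.961000+0.914000+0.877500))/(1+1362/36163) = 4319/5000 ≈ 0.863800
step 5 [5y] swap r/1=1616/44547: DF=(1 − 1616/44547·(0.961000+0.914000+0.877500+0.863800))/(1+1616/44547) = 524/625 ≈ 0.838400
step 6 [6y] swap r/1=1766/52781: DF=(1 − 1766/52781·(0.961000+0.914000+0.877500+0.863800+0.838400))/(1+1766/52781) = 4117/5000 ≈ 0.823400

1 1 961/1000
2 2 457/500
3 3 351/400
4 4 4319/5000
5 5 524/625
6 6 4117/5000
DF(2y) = 457/500 ≈ 0.914000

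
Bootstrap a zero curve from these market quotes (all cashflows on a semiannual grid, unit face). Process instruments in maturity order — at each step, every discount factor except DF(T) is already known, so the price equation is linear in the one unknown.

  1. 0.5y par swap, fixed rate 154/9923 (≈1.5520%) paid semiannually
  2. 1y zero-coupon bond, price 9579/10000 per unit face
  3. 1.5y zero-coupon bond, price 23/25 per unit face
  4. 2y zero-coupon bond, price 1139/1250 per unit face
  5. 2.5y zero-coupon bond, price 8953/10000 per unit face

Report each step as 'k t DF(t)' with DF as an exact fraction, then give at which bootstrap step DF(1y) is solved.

step 1 [0.5y] swap r/2=77/9923: DF=(1 − 77/9923·(0))/(1+77/9923) = 9923/10000 ≈ 0.992300
step 2 [1y] zero: DF = P = 9579/10000 ≈ 0.957900
step 3 [1.5y] zero: DF = P = 23/25 ≈ 0.920000
step 4 [2y] zero: DF = P = 1139/1250 ≈ 0.911200
step 5 [2.5y] zero: DF = P = 8953/10000 ≈ 0.895300

1 1/2 9923/10000
2 1 9579/10000
3 3/2 23/25
4 2 1139/1250
5 5/2 8953/10000
DF(1y) is solved at step 2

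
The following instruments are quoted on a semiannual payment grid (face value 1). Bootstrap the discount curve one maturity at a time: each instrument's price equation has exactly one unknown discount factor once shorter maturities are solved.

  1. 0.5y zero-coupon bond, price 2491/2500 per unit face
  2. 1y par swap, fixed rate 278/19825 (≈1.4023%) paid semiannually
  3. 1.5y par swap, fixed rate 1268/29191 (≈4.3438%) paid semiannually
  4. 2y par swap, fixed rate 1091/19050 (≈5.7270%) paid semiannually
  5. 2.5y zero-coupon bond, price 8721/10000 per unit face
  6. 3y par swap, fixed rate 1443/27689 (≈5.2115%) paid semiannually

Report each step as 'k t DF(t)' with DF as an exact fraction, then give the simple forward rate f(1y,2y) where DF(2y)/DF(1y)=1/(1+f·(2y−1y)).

step 1 [0.5y] zero: DF = P = 2491/2500 ≈ 0.996400
step 2 [1y] swap r/2=139/19825: DF=(1 − 139/19825·(0.996400))/(1+139/19825) = 9861/10000 ≈ 0.986100
step 3 [1.5y] swap r/2=634/29191: DF=(1 − 634/29191·(0.996400+0.986100))/(1+634/29191) = 4683/5000 ≈ 0.936600
step 4 [2y] swap r/2=1091/38100: DF=(1 − 1091/38100·(0.996400+0.986100+0.936600))/(1+1091/38100) = 8909/10000 ≈ 0.890900
step 5 [2.5y] zero: DF = P = 8721/10000 ≈ 0.872100
step 6 [3y] swap r/2=1443/55378: DF=(1 − 1443/55378·(0.996400+0.986100+0.936600+0.890900+0.872100))/(1+1443/55378) = 8557/10000 ≈ 0.855700

1 1/2 2491/2500
2 1 9861/10000
3 3/2 4683/5000
4 2 8909/10000
5 5/2 8721/10000
6 3 8557/10000
f(1y,2y) = ((9861/10000)/(8909/10000) − 1)/(1) = 952/8909 ≈ 10.6858%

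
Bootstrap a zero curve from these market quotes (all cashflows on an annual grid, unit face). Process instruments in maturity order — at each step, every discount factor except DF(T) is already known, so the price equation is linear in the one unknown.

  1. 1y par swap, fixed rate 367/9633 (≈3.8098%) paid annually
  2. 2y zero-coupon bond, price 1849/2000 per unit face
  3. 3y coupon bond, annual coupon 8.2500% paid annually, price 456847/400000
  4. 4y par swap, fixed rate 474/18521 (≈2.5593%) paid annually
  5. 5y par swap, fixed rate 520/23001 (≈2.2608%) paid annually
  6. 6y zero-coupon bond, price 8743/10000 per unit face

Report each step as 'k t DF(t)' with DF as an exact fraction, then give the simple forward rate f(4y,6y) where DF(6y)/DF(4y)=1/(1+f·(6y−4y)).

1 1 9633/10000
2 2 1849/2000
3 3 1139/1250
4 4 2263/2500
5 5 112/125
6 6 8743/10000
f(4y,6y) = ((2263/2500)/(8743/10000) − 1)/(2) = 309/17486 ≈ 1.7671%

step 1 [1y] swap r/1=367/9633: DF=(1 − 367/9633·(0))/(1+367/9633) = 9633/10000 ≈ 0.963300
step 2 [2y] zero: DF = P = 1849/2000 ≈ 0.924500
step 3 [3y] bond c/1=33/400: DF=(456847/400000 − 33/400·(0.963300+0.924500))/(1+33/400) = 1139/1250 ≈ 0.911200
step 4 [4y] swap r/1=474/18521: DF=(1 − 474/18521·(0.963300+0.924500+0.911200))/(1+474/18521) = 2263/2500 ≈ 0.905200
step 5 [5y] swap r/1=520/23001: DF=(1 − 520/23001·(0.963300+0.924500+0.911200+0.905200))/(1+520/23001) = 112/125 ≈ 0.896000
step 6 [6y] zero: DF = P = 8743/10000 ≈ 0.874300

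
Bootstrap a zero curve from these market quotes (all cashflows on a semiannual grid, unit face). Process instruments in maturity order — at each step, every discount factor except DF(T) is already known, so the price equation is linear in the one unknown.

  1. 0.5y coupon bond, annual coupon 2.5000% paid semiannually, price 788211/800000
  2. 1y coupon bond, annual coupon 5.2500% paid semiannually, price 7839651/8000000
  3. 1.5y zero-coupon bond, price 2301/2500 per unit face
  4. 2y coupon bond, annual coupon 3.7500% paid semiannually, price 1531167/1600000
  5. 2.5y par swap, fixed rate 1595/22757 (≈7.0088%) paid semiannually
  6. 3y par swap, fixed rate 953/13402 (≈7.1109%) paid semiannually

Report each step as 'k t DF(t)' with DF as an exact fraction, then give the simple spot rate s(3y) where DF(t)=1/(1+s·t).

1 1/2 9731/10000
2 1 93/100
3 3/2 2301/2500
4 2 4437/5000
5 5/2 1681/2000
6 3 4047/5000
s(3y) = (1/(4047/5000) − 1)/(3) = 953/12141 ≈ 7.8494%

step 1 [0.5y] bond c/2=1/80: DF=(788211/800000 − 1/80·(0))/(1+1/80) = 9731/10000 ≈ 0.973100
step 2 [1y] bond c/2=21/800: DF=(7839651/8000000 − 21/800·(0.973100))/(1+21/800) = 93/100 ≈ 0.930000
step 3 [1.5y] zero: DF = P = 2301/2500 ≈ 0.920400
step 4 [2y] bond c/2=3/160: DF=(1531167/1600000 − 3/160·(0.973100+0.930000+0.920400))/(1+3/160) = 4437/5000 ≈ 0.887400
step 5 [2.5y] swap r/2=1595/45514: DF=(1 − 1595/45514·(0.973100+0.930000+0.920400+0.887400))/(1+1595/45514) = 1681/2000 ≈ 0.840500
step 6 [3y] swap r/2=953/26804: DF=(1 − 953/26804·(0.973100+0.930000+0.920400+0.887400+0.840500))/(1+953/26804) = 4047/5000 ≈ 0.809400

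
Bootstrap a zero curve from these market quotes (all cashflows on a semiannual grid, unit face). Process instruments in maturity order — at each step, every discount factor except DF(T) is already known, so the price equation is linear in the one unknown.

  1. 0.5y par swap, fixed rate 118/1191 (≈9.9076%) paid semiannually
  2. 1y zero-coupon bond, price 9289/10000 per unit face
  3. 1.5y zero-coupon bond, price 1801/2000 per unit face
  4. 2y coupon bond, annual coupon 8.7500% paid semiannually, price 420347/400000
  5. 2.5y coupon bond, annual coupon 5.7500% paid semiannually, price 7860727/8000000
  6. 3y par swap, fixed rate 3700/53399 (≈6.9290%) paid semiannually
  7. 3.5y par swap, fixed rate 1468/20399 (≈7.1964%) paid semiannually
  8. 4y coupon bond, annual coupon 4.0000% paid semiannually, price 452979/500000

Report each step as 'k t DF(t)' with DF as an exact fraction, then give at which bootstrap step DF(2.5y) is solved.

step 1 [0.5y] swap r/2=59/1191: DF=(1 − 59/1191·(0))/(1+59/1191) = 1191/1250 ≈ 0.952800
step 2 [1y] zero: DF = P = 9289/10000 ≈ 0.928900
step 3 [1.5y] zero: DF = P = 1801/2000 ≈ 0.900500
step 4 [2y] bond c/2=7/160: DF=(420347/400000 − 7/160·(0.952800+0.928900+0.900500))/(1+7/160) = 4451/5000 ≈ 0.890200
step 5 [2.5y] bond c/2=23/800: DF=(7860727/8000000 − 23/800·(0.952800+0.928900+0.900500+0.890200))/(1+23/800) = 341/400 ≈ 0.852500
step 6 [3y] swap r/2=1850/53399: DF=(1 − 1850/53399·(0.952800+0.928900+0.900500+0.890200+0.852500))/(1+1850/53399) = 163/200 ≈ 0.815000
step 7 [3.5y] swap r/2=734/20399: DF=(1 − 734/20399·(0.952800+0.928900+0.900500+0.890200+0.852500+0.815000))/(1+734/20399) = 3899/5000 ≈ 0.779800
step 8 [4y] bond c/2=1/50: DF=(452979/500000 − 1/50·(0.952800+0.928900+0.900500+0.890200+0.852500+0.815000+0.779800))/(1+1/50) = 3841/5000 ≈ 0.768200

1 1/2 1191/1250
2 1 9289/10000
3 3/2 1801/2000
4 2 4451/5000
5 5/2 341/400
6 3 163/200
7 7/2 3899/5000
8 4 3841/5000
DF(2.5y) is solved at step 5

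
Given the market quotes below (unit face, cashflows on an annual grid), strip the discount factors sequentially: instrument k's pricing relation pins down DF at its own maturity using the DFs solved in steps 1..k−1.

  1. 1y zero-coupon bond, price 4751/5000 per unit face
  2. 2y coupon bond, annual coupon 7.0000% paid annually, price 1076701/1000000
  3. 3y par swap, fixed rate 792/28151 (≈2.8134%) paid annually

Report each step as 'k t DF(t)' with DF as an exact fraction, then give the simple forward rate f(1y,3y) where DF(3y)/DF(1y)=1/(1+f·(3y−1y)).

step 1 [1y] zero: DF = P = 4751/5000 ≈ 0.950200
step 2 [2y] bond c/1=7/100: DF=(1076701/1000000 − 7/100·(0.950200))/(1+7/100) = 9441/10000 ≈ 0.944100
step 3 [3y] swap r/1=792/28151: DF=(1 − 792/28151·(0.950200+0.944100))/(1+792/28151) = 1151/1250 ≈ 0.920800

1 1 4751/5000
2 2 9441/10000
3 3 1151/1250
f(1y,3y) = ((4751/5000)/(1151/1250) − 1)/(2) = 147/9208 ≈ 1.5964%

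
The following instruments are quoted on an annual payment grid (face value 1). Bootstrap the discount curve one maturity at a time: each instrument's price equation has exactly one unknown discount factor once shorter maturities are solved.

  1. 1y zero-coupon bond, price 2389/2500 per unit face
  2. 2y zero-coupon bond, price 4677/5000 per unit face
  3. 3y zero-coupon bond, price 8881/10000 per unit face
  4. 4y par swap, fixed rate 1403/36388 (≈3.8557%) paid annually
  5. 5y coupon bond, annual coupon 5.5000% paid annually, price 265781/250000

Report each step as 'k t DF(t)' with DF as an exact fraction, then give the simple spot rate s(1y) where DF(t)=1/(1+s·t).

1 1 2389/2500
2 2 4677/5000
3 3 8881/10000
4 4 8597/10000
5 5 409/500
s(1y) = (1/(2389/2500) − 1)/(1) = 111/2389 ≈ 4.6463%

step 1 [1y] zero: DF = P = 2389/2500 ≈ 0.955600
step 2 [2y] zero: DF = P = 4677/5000 ≈ 0.935400
step 3 [3y] zero: DF = P = 8881/10000 ≈ 0.888100
step 4 [4y] swap r/1=1403/36388: DF=(1 − 1403/36388·(0.955600+0.935400+0.888100))/(1+1403/36388) = 8597/10000 ≈ 0.859700
step 5 [5y] bond c/1=11/200: DF=(265781/250000 − 11/200·(0.955600+0.935400+0.888100+0.859700))/(1+11/200) = 409/500 ≈ 0.818000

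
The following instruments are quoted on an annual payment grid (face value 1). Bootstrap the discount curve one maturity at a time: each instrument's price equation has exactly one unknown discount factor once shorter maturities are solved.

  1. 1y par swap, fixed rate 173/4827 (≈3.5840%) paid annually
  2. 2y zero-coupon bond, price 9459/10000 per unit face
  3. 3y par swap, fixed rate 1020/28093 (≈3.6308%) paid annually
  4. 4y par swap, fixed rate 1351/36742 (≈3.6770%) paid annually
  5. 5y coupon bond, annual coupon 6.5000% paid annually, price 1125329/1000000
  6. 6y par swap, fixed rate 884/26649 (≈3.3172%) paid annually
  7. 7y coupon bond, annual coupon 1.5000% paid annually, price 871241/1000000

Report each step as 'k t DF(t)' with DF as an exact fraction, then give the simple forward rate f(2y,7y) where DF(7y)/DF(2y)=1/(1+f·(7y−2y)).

step 1 [1y] swap r/1=173/4827: DF=(1 − 173/4827·(0))/(1+173/4827) = 4827/5000 ≈ 0.965400
step 2 [2y] zero: DF = P = 9459/10000 ≈ 0.945900
step 3 [3y] swap r/1=1020/28093: DF=(1 − 1020/28093·(0.965400+0.945900))/(1+1020/28093) = 449/500 ≈ 0.898000
step 4 [4y] swap r/1=1351/36742: DF=(1 − 1351/36742·(0.965400+0.945900+0.898000))/(1+1351/36742) = 8649/10000 ≈ 0.864900
step 5 [5y] bond c/1=13/200: DF=(1125329/1000000 − 13/200·(0.965400+0.945900+0.898000+0.864900))/(1+13/200) = 2081/2500 ≈ 0.832400
step 6 [6y] swap r/1=884/26649: DF=(1 − 884/26649·(0.965400+0.945900+0.898000+0.864900+0.832400))/(1+884/26649) = 1029/1250 ≈ 0.823200
step 7 [7y] bond c/1=3/200: DF=(871241/1000000 − 3/200·(0.965400+0.945900+0.898000+0.864900+0.832400+0.823200))/(1+3/200) = 1949/2500 ≈ 0.779600

1 1 4827/5000
2 2 9459/10000
3 3 449/500
4 4 8649/10000
5 5 2081/2500
6 6 1029/1250
7 7 1949/2500
f(2y,7y) = ((9459/10000)/(1949/2500) − 1)/(5) = 1663/38980 ≈ 4.2663%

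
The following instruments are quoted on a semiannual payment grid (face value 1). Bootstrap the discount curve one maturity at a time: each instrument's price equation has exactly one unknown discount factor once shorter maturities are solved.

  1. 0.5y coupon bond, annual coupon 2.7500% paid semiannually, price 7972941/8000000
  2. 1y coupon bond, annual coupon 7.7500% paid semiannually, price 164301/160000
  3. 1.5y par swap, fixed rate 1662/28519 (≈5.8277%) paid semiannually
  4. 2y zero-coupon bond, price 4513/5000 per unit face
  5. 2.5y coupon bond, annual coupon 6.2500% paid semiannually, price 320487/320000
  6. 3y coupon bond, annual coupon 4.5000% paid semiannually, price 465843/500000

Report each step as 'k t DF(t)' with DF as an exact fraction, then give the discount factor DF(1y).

step 1 [0.5y] bond c/2=11/800: DF=(7972941/8000000 − 11/800·(0))/(1+11/800) = 9831/10000 ≈ 0.983100
step 2 [1y] bond c/2=31/800: DF=(164301/160000 − 31/800·(0.983100))/(1+31/800) = 9519/10000 ≈ 0.951900
step 3 [1.5y] swap r/2=831/28519: DF=(1 − 831/28519·(0.983100+0.951900))/(1+831/28519) = 9169/10000 ≈ 0.916900
step 4 [2y] zero: DF = P = 4513/5000 ≈ 0.902600
step 5 [2.5y] bond c/2=1/32: DF=(320487/320000 − 1/32·(0.983100+0.951900+0.916900+0.902600))/(1+1/32) = 4287/5000 ≈ 0.857400
step 6 [3y] bond c/2=9/400: DF=(465843/500000 − 9/400·(0.983100+0.951900+0.916900+0.902600+0.857400))/(1+9/400) = 8097/10000 ≈ 0.809700

1 1/2 9831/10000
2 1 9519/10000
3 3/2 9169/10000
4 2 4513/5000
5 5/2 4287/5000
6 3 8097/10000
DF(1y) = 9519/10000 ≈ 0.951900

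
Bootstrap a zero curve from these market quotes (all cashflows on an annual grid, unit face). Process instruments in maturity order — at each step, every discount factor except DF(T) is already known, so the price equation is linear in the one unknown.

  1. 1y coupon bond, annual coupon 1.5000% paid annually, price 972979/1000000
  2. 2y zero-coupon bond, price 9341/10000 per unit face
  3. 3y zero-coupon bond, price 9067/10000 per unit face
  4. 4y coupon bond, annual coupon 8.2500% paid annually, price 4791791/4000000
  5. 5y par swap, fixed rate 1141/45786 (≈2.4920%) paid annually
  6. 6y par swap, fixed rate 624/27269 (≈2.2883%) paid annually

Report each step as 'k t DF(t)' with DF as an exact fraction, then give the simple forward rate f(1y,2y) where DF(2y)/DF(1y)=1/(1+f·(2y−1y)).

step 1 [1y] bond c/1=3/200: DF=(972979/1000000 − 3/200·(0))/(1+3/200) = 4793/5000 ≈ 0.958600
step 2 [2y] zero: DF = P = 9341/10000 ≈ 0.934100
step 3 [3y] zero: DF = P = 9067/10000 ≈ 0.906700
step 4 [4y] bond c/1=33/400: DF=(4791791/4000000 − 33/400·(0.958600+0.934100+0.906700))/(1+33/400) = 8933/10000 ≈ 0.893300
step 5 [5y] swap r/1=1141/45786: DF=(1 − 1141/45786·(0.958600+0.934100+0.906700+0.893300))/(1+1141/45786) = 8859/10000 ≈ 0.885900
step 6 [6y] swap r/1=624/27269: DF=(1 − 624/27269·(0.958600+0.934100+0.906700+0.893300+0.885900))/(1+624/27269) = 547/625 ≈ 0.875200

1 1 4793/5000
2 2 9341/10000
3 3 9067/10000
4 4 8933/10000
5 5 8859/10000
6 6 547/625
f(1y,2y) = ((4793/5000)/(9341/10000) − 1)/(1) = 245/9341 ≈ 2.6228%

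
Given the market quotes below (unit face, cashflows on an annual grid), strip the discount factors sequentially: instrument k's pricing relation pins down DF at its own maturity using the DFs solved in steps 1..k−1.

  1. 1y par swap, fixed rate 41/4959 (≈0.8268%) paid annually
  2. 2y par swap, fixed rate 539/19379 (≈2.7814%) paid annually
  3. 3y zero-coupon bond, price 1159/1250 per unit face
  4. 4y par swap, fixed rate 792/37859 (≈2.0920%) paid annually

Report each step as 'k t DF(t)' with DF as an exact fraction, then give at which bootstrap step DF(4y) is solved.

step 1 [1y] swap r/1=41/4959: DF=(1 − 41/4959·(0))/(1+41/4959) = 4959/5000 ≈ 0.991800
step 2 [2y] swap r/1=539/19379: DF=(1 − 539/19379·(0.991800))/(1+539/19379) = 9461/10000 ≈ 0.946100
step 3 [3y] zero: DF = P = 1159/1250 ≈ 0.927200
step 4 [4y] swap r/1=792/37859: DF=(1 − 792/37859·(0.991800+0.946100+0.927200))/(1+792/37859) = 1151/1250 ≈ 0.920800

1 1 4959/5000
2 2 9461/10000
3 3 1159/1250
4 4 1151/1250
DF(4y) is solved at step 4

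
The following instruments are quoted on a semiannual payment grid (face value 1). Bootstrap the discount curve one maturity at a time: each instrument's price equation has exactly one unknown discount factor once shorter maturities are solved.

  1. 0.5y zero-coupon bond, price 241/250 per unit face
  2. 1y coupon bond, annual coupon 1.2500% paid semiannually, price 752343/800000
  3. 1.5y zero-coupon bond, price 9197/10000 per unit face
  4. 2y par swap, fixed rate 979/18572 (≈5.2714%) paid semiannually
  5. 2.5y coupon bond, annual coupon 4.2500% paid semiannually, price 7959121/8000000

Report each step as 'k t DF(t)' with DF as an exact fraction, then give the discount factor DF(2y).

step 1 [0.5y] zero: DF = P = 241/250 ≈ 0.964000
step 2 [1y] bond c/2=1/160: DF=(752343/800000 − 1/160·(0.964000))/(1+1/160) = 4643/5000 ≈ 0.928600
step 3 [1.5y] zero: DF = P = 9197/10000 ≈ 0.919700
step 4 [2y] swap r/2=979/37144: DF=(1 − 979/37144·(0.964000+0.928600+0.919700))/(1+979/37144) = 9021/10000 ≈ 0.902100
step 5 [2.5y] bond c/2=17/800: DF=(7959121/8000000 − 17/800·(0.964000+0.928600+0.919700+0.902100))/(1+17/800) = 8969/10000 ≈ 0.896900

1 1/2 241/250
2 1 4643/5000
3 3/2 9197/10000
4 2 9021/10000
5 5/2 8969/10000
DF(2y) = 9021/10000 ≈ 0.902100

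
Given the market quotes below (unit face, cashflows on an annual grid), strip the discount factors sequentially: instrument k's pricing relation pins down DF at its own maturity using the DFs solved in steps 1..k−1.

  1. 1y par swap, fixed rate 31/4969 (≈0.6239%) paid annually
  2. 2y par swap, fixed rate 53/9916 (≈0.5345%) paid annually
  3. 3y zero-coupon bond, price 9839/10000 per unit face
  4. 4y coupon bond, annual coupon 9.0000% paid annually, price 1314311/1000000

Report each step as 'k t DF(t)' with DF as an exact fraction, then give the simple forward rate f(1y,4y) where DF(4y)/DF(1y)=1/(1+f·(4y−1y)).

step 1 [1y] swap r/1=31/4969: DF=(1 − 31/4969·(0))/(1+31/4969) = 4969/5000 ≈ 0.993800
step 2 [2y] swap r/1=53/9916: DF=(1 − 53/9916·(0.993800))/(1+53/9916) = 4947/5000 ≈ 0.989400
step 3 [3y] zero: DF = P = 9839/10000 ≈ 0.983900
step 4 [4y] bond c/1=9/100: DF=(1314311/1000000 − 9/100·(0.993800+0.989400+0.983900))/(1+9/100) = 1201/1250 ≈ 0.960800

1 1 4969/5000
2 2 4947/5000
3 3 9839/10000
4 4 1201/1250
f(1y,4y) = ((4969/5000)/(1201/1250) − 1)/(3) = 55/4804 ≈ 1.1449%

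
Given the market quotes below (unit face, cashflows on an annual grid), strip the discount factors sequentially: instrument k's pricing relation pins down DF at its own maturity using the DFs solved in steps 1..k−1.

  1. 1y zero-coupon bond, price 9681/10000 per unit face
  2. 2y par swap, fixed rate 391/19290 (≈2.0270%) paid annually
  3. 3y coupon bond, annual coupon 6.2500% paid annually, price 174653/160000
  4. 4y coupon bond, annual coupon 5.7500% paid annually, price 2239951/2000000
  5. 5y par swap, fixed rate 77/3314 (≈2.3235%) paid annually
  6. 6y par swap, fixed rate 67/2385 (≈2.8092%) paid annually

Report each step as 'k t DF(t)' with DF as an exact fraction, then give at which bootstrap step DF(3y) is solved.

step 1 [1y] zero: DF = P = 9681/10000 ≈ 0.968100
step 2 [2y] swap r/1=391/19290: DF=(1 − 391/19290·(0.968100))/(1+391/19290) = 9609/10000 ≈ 0.960900
step 3 [3y] bond c/1=1/16: DF=(174653/160000 − 1/16·(0.968100+0.960900))/(1+1/16) = 9139/10000 ≈ 0.913900
step 4 [4y] bond c/1=23/400: DF=(2239951/2000000 − 23/400·(0.968100+0.960900+0.913900))/(1+23/400) = 1809/2000 ≈ 0.904500
step 5 [5y] swap r/1=77/3314: DF=(1 − 77/3314·(0.968100+0.960900+0.913900+0.904500))/(1+77/3314) = 4461/5000 ≈ 0.892200
step 6 [6y] swap r/1=67/2385: DF=(1 − 67/2385·(0.968100+0.960900+0.913900+0.904500+0.892200))/(1+67/2385) = 8459/10000 ≈ 0.845900

1 1 9681/10000
2 2 9609/10000
3 3 9139/10000
4 4 1809/2000
5 5 4461/5000
6 6 8459/10000
DF(3y) is solved at step 3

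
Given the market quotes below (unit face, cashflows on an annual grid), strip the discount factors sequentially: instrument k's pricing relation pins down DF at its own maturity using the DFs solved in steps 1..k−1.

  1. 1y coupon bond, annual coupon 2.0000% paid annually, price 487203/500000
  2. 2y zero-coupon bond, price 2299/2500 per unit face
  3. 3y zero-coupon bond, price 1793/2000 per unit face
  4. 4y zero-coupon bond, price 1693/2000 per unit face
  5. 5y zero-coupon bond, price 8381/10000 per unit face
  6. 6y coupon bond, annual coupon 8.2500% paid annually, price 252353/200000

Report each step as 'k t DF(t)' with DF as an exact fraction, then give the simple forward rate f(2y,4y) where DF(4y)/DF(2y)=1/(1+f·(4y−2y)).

1 1 9553/10000
2 2 2299/2500
3 3 1793/2000
4 4 1693/2000
5 5 8381/10000
6 6 413/500
f(2y,4y) = ((2299/2500)/(1693/2000) − 1)/(2) = 731/16930 ≈ 4.3178%

step 1 [1y] bond c/1=1/50: DF=(487203/500000 − 1/50·(0))/(1+1/50) = 9553/10000 ≈ 0.955300
step 2 [2y] zero: DF = P = 2299/2500 ≈ 0.919600
step 3 [3y] zero: DF = P = 1793/2000 ≈ 0.896500
step 4 [4y] zero: DF = P = 1693/2000 ≈ 0.846500
step 5 [5y] zero: DF = P = 8381/10000 ≈ 0.838100
step 6 [6y] bond c/1=33/400: DF=(252353/200000 − 33/400·(0.955300+0.919600+0.896500+0.846500+0.838100))/(1+33/400) = 413/500 ≈ 0.826000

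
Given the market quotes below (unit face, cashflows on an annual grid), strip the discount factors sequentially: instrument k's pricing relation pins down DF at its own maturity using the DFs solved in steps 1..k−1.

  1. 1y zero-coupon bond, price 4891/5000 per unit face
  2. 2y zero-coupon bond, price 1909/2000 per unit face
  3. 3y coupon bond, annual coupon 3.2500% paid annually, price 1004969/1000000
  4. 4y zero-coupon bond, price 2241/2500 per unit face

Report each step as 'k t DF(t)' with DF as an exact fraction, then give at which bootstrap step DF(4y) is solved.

step 1 [1y] zero: DF = P = 4891/5000 ≈ 0.978200
step 2 [2y] zero: DF = P = 1909/2000 ≈ 0.954500
step 3 [3y] bond c/1=13/400: DF=(1004969/1000000 − 13/400·(0.978200+0.954500))/(1+13/400) = 73/80 ≈ 0.912500
step 4 [4y] zero: DF = P = 2241/2500 ≈ 0.896400

1 1 4891/5000
2 2 1909/2000
3 3 73/80
4 4 2241/2500
DF(4y) is solved at step 4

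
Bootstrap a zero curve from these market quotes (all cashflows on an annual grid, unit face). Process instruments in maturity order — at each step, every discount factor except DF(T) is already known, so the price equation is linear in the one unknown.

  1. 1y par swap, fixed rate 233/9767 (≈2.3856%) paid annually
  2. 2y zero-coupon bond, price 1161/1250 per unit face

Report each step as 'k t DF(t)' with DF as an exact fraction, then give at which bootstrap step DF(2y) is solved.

1 1 9767/10000
2 2 1161/1250
DF(2y) is solved at step 2

step 1 [1y] swap r/1=233/9767: DF=(1 − 233/9767·(0))/(1+233/9767) = 9767/10000 ≈ 0.976700
step 2 [2y] zero: DF = P = 1161/1250 ≈ 0.928800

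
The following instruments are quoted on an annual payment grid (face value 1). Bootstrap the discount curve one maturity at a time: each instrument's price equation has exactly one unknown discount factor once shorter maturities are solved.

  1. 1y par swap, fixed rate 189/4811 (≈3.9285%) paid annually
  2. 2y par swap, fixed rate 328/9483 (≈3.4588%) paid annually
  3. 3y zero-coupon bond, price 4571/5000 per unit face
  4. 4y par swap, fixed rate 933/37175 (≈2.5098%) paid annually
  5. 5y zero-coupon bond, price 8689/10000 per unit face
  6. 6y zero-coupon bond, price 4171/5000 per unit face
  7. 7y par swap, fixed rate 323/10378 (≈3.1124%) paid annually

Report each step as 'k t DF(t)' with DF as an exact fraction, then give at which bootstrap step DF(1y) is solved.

step 1 [1y] swap r/1=189/4811: DF=(1 − 189/4811·(0))/(1+189/4811) = 4811/5000 ≈ 0.962200
step 2 [2y] swap r/1=328/9483: DF=(1 − 328/9483·(0.962200))/(1+328/9483) = 584/625 ≈ 0.934400
step 3 [3y] zero: DF = P = 4571/5000 ≈ 0.914200
step 4 [4y] swap r/1=933/37175: DF=(1 − 933/37175·(0.962200+0.934400+0.914200))/(1+933/37175) = 9067/10000 ≈ 0.906700
step 5 [5y] zero: DF = P = 8689/10000 ≈ 0.868900
step 6 [6y] zero: DF = P = 4171/5000 ≈ 0.834200
step 7 [7y] swap r/1=323/10378: DF=(1 − 323/10378·(0.962200+0.934400+0.914200+0.906700+0.868900+0.834200))/(1+323/10378) = 4031/5000 ≈ 0.806200

1 1 4811/5000
2 2 584/625
3 3 4571/5000
4 4 9067/10000
5 5 8689/10000
6 6 4171/5000
7 7 4031/5000
DF(1y) is solved at step 1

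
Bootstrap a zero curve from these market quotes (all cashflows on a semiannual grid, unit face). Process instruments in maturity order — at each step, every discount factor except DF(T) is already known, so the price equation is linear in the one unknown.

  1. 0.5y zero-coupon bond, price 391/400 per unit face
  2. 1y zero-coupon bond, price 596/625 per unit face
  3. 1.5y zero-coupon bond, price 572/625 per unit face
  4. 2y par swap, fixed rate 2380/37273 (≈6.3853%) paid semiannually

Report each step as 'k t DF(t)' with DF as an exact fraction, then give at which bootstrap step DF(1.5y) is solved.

1 1/2 391/400
2 1 596/625
3 3/2 572/625
4 2 881/1000
DF(1.5y) is solved at step 3

step 1 [0.5y] zero: DF = P = 391/400 ≈ 0.977500
step 2 [1y] zero: DF = P = 596/625 ≈ 0.953600
step 3 [1.5y] zero: DF = P = 572/625 ≈ 0.915200
step 4 [2y] swap r/2=1190/37273: DF=(1 − 1190/37273·(0.977500+0.953600+0.915200))/(1+1190/37273) = 881/1000 ≈ 0.881000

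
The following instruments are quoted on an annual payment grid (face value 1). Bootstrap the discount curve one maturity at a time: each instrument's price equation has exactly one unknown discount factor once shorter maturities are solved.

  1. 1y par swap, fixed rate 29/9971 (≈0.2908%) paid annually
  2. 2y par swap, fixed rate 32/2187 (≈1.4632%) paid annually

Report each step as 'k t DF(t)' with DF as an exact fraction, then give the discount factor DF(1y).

1 1 9971/10000
2 2 607/625
DF(1y) = 9971/10000 ≈ 0.997100

step 1 [1y] swap r/1=29/9971: DF=(1 − 29/9971·(0))/(1+29/9971) = 9971/10000 ≈ 0.997100
step 2 [2y] swap r/1=32/2187: DF=(1 − 32/2187·(0.997100))/(1+32/2187) = 607/625 ≈ 0.971200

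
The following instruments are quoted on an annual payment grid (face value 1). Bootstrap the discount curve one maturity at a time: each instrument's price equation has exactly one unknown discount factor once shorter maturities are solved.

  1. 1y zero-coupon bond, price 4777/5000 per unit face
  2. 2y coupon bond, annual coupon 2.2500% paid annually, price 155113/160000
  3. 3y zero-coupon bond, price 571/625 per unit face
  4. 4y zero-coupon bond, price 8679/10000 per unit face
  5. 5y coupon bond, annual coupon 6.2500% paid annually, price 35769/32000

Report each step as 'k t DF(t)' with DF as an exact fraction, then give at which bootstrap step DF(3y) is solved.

step 1 [1y] zero: DF = P = 4777/5000 ≈ 0.955400
step 2 [2y] bond c/1=9/400: DF=(155113/160000 − 9/400·(0.955400))/(1+9/400) = 9271/10000 ≈ 0.927100
step 3 [3y] zero: DF = P = 571/625 ≈ 0.913600
step 4 [4y] zero: DF = P = 8679/10000 ≈ 0.867900
step 5 [5y] bond c/1=1/16: DF=(35769/32000 − 1/16·(0.955400+0.927100+0.913600+0.867900))/(1+1/16) = 1673/2000 ≈ 0.836500

1 1 4777/5000
2 2 9271/10000
3 3 571/625
4 4 8679/10000
5 5 1673/2000
DF(3y) is solved at step 3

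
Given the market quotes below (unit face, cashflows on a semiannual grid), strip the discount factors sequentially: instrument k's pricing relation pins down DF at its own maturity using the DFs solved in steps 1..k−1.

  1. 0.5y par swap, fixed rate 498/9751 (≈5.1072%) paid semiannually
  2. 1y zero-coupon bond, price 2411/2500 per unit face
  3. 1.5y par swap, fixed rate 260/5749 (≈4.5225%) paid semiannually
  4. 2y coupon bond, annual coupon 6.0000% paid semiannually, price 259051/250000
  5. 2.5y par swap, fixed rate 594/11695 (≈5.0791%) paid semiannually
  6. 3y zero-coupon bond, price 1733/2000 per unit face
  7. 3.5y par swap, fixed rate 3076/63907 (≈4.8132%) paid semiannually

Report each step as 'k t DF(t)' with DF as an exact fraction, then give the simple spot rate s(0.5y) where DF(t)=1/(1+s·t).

step 1 [0.5y] swap r/2=249/9751: DF=(1 − 249/9751·(0))/(1+249/9751) = 9751/10000 ≈ 0.975100
step 2 [1y] zero: DF = P = 2411/2500 ≈ 0.964400
step 3 [1.5y] swap r/2=130/5749: DF=(1 − 130/5749·(0.975100+0.964400))/(1+130/5749) = 187/200 ≈ 0.935000
step 4 [2y] bond c/2=3/100: DF=(259051/250000 − 3/100·(0.975100+0.964400+0.935000))/(1+3/100) = 9223/10000 ≈ 0.922300
step 5 [2.5y] swap r/2=297/11695: DF=(1 − 297/11695·(0.975100+0.964400+0.935000+0.922300))/(1+297/11695) = 2203/2500 ≈ 0.881200
step 6 [3y] zero: DF = P = 1733/2000 ≈ 0.866500
step 7 [3.5y] swap r/2=1538/63907: DF=(1 − 1538/63907·(0.975100+0.964400+0.935000+0.922300+0.881200+0.866500))/(1+1538/63907) = 4231/5000 ≈ 0.846200

1 1/2 9751/10000
2 1 2411/2500
3 3/2 187/200
4 2 9223/10000
5 5/2 2203/2500
6 3 1733/2000
7 7/2 4231/5000
s(0.5y) = (1/(9751/10000) − 1)/(1/2) = 498/9751 ≈ 5.1072%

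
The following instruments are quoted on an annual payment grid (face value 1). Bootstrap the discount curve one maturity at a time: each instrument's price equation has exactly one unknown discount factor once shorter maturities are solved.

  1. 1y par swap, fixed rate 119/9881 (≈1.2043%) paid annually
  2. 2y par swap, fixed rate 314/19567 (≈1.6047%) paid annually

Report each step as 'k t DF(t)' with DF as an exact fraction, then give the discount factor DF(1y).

step 1 [1y] swap r/1=119/9881: DF=(1 − 119/9881·(0))/(1+119/9881) = 9881/10000 ≈ 0.988100
step 2 [2y] swap r/1=314/19567: DF=(1 − 314/19567·(0.988100))/(1+314/19567) = 4843/5000 ≈ 0.968600

1 1 9881/10000
2 2 4843/5000
DF(1y) = 9881/10000 ≈ 0.988100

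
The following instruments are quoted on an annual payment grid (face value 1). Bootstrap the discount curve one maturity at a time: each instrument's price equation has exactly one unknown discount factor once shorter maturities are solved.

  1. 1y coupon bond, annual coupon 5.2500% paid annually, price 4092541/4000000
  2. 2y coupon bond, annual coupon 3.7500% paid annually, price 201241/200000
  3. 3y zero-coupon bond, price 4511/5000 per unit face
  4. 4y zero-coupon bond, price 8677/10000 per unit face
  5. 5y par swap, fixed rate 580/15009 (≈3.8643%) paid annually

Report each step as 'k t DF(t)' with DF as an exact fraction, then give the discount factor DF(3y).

step 1 [1y] bond c/1=21/400: DF=(4092541/4000000 − 21/400·(0))/(1+21/400) = 9721/10000 ≈ 0.972100
step 2 [2y] bond c/1=3/80: DF=(201241/200000 − 3/80·(0.972100))/(1+3/80) = 9347/10000 ≈ 0.934700
step 3 [3y] zero: DF = P = 4511/5000 ≈ 0.902200
step 4 [4y] zero: DF = P = 8677/10000 ≈ 0.867700
step 5 [5y] swap r/1=580/15009: DF=(1 − 580/15009·(0.972100+0.934700+0.902200+0.867700))/(1+580/15009) = 413/500 ≈ 0.826000

1 1 9721/10000
2 2 9347/10000
3 3 4511/5000
4 4 8677/10000
5 5 413/500
DF(3y) = 4511/5000 ≈ 0.902200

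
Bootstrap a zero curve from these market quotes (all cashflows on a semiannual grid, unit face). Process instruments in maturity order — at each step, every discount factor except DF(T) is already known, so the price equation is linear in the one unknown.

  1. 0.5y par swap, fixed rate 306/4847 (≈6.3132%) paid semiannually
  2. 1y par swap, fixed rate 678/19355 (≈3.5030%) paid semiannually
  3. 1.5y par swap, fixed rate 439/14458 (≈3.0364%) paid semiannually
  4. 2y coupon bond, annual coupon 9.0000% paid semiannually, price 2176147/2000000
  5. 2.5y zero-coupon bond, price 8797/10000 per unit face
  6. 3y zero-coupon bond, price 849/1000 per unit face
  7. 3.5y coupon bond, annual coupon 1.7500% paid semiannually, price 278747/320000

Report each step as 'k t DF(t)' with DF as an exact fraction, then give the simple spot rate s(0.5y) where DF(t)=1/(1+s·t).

step 1 [0.5y] swap r/2=153/4847: DF=(1 − 153/4847·(0))/(1+153/4847) = 4847/5000 ≈ 0.969400
step 2 [1y] swap r/2=339/19355: DF=(1 − 339/19355·(0.969400))/(1+339/19355) = 9661/10000 ≈ 0.966100
step 3 [1.5y] swap r/2=439/28916: DF=(1 − 439/28916·(0.969400+0.966100))/(1+439/28916) = 9561/10000 ≈ 0.956100
step 4 [2y] bond c/2=9/200: DF=(2176147/2000000 − 9/200·(0.969400+0.966100+0.956100))/(1+9/200) = 9167/10000 ≈ 0.916700
step 5 [2.5y] zero: DF = P = 8797/10000 ≈ 0.879700
step 6 [3y] zero: DF = P = 849/1000 ≈ 0.849000
step 7 [3.5y] bond c/2=7/800: DF=(278747/320000 − 7/800·(0.969400+0.966100+0.956100+0.916700+0.879700+0.849000))/(1+7/800) = 1631/2000 ≈ 0.815500

1 1/2 4847/5000
2 1 9661/10000
3 3/2 9561/10000
4 2 9167/10000
5 5/2 8797/10000
6 3 849/1000
7 7/2 1631/2000
s(0.5y) = (1/(4847/5000) − 1)/(1/2) = 306/4847 ≈ 6.3132%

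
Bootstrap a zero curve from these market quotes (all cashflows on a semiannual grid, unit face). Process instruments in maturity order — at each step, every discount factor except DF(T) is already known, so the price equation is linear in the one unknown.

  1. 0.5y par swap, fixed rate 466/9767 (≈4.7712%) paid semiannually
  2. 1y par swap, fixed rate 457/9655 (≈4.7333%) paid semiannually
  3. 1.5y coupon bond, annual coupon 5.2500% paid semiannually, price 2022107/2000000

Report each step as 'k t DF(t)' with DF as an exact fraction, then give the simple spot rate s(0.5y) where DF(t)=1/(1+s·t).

1 1/2 9767/10000
2 1 9543/10000
3 3/2 4679/5000
s(0.5y) = (1/(9767/10000) − 1)/(1/2) = 466/9767 ≈ 4.7712%

step 1 [0.5y] swap r/2=233/9767: DF=(1 − 233/9767·(0))/(1+233/9767) = 9767/10000 ≈ 0.976700
step 2 [1y] swap r/2=457/19310: DF=(1 − 457/19310·(0.976700))/(1+457/19310) = 9543/10000 ≈ 0.954300
step 3 [1.5y] bond c/2=21/800: DF=(2022107/2000000 − 21/800·(0.976700+0.954300))/(1+21/800) = 4679/5000 ≈ 0.935800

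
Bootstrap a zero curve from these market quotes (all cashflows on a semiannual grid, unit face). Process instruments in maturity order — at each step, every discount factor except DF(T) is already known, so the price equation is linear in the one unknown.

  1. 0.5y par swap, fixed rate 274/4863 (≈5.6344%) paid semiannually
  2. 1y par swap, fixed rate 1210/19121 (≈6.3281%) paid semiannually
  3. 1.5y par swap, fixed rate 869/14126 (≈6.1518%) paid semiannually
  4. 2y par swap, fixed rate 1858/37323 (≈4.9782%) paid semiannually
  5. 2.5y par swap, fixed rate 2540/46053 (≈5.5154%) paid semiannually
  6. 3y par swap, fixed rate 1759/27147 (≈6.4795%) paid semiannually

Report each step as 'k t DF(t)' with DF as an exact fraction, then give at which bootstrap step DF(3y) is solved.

1 1/2 4863/5000
2 1 1879/2000
3 3/2 9131/10000
4 2 9071/10000
5 5/2 873/1000
6 3 8241/10000
DF(3y) is solved at step 6

step 1 [0.5y] swap r/2=137/4863: DF=(1 − 137/4863·(0))/(1+137/4863) = 4863/5000 ≈ 0.972600
step 2 [1y] swap r/2=605/19121: DF=(1 − 605/19121·(0.972600))/(1+605/19121) = 1879/2000 ≈ 0.939500
step 3 [1.5y] swap r/2=869/28252: DF=(1 − 869/28252·(0.972600+0.939500))/(1+869/28252) = 9131/10000 ≈ 0.913100
step 4 [2y] swap r/2=929/37323: DF=(1 − 929/37323·(0.972600+0.939500+0.913100))/(1+929/37323) = 9071/10000 ≈ 0.907100
step 5 [2.5y] swap r/2=1270/46053: DF=(1 − 1270/46053·(0.972600+0.939500+0.913100+0.907100))/(1+1270/46053) = 873/1000 ≈ 0.873000
step 6 [3y] swap r/2=1759/54294: DF=(1 − 1759/54294·(0.972600+0.939500+0.913100+0.907100+0.873000))/(1+1759/54294) = 8241/10000 ≈ 0.824100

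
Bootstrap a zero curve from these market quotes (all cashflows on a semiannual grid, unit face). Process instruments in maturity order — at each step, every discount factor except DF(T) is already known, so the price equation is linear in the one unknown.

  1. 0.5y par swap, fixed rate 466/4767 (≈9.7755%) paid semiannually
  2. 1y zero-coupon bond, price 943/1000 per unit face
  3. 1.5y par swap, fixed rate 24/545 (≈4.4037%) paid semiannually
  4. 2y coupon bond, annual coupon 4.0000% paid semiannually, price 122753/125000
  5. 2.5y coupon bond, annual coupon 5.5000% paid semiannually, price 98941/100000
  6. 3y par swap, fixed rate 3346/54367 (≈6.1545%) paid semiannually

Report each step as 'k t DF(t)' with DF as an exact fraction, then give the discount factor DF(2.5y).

step 1 [0.5y] swap r/2=233/4767: DF=(1 − 233/4767·(0))/(1+233/4767) = 4767/5000 ≈ 0.953400
step 2 [1y] zero: DF = P = 943/1000 ≈ 0.943000
step 3 [1.5y] swap r/2=12/545: DF=(1 − 12/545·(0.953400+0.943000))/(1+12/545) = 586/625 ≈ 0.937600
step 4 [2y] bond c/2=1/50: DF=(122753/125000 − 1/50·(0.953400+0.943000+0.937600))/(1+1/50) = 567/625 ≈ 0.907200
step 5 [2.5y] bond c/2=11/400: DF=(98941/100000 − 11/400·(0.953400+0.943000+0.937600+0.907200))/(1+11/400) = 2157/2500 ≈ 0.862800
step 6 [3y] swap r/2=1673/54367: DF=(1 − 1673/54367·(0.953400+0.943000+0.937600+0.907200+0.862800))/(1+1673/54367) = 8327/10000 ≈ 0.832700

1 1/2 4767/5000
2 1 943/1000
3 3/2 586/625
4 2 567/625
5 5/2 2157/2500
6 3 8327/10000
DF(2.5y) = 2157/2500 ≈ 0.862800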